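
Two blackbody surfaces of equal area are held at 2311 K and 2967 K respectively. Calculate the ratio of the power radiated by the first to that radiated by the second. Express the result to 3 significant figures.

With equal areas, P₁/P₂ = (T₁/T₂)⁴ = (2311/2967)⁴ = 0.368.

P₁/P₂ ≈ 0.368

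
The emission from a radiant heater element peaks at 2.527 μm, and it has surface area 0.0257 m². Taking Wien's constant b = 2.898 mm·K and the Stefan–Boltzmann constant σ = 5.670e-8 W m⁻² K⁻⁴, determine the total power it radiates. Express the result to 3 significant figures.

P ≈ 2.52×10³ W

Wien's law: T = b/λ_max = 2.898×10⁻³/2.527×10⁻⁶ = 1146.81 K.
Area A = 0.0257 m².
Then P = σAT⁴ = 5.670×10⁻⁸×0.0257×(1146.81)⁴ = 2.52×10³ W.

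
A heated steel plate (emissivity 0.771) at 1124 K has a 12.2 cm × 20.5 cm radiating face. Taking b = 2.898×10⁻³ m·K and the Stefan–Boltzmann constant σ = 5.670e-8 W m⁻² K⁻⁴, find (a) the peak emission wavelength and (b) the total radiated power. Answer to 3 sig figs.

(a) λ_max = b/T = 2.898×10⁻³/1124 = 2.578×10⁻⁶ m = 2.58 μm.
Area A = 0.122 × 0.205 = 0.02501 m².
(b) P = εσAT⁴ = 0.771×5.670×10⁻⁸×0.02501×(1124)⁴ = 1.75×10³ W.

λ_max ≈ 2.58 μm; P ≈ 1.75×10³ W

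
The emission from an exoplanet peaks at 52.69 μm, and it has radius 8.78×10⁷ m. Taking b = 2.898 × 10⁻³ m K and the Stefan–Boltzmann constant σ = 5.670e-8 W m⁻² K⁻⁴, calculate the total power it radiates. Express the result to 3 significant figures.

Wien's law: T = b/λ_max = 2.898×10⁻³/5.269×10⁻⁵ = 55.0009 K.
Surface area A = 4πR² = 4π(8.78×10⁷ m)² = 9.68721×10¹⁶ m².
Then P = σAT⁴ = 5.670×10⁻⁸×9.68721×10¹⁶×(55.0009)⁴ = 5.03×10¹⁶ W.

P ≈ 5.03×10¹⁶ W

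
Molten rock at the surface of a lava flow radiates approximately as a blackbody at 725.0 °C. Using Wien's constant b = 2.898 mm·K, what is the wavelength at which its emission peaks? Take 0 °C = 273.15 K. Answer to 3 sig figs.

λ_max ≈ 2.90×10³ nm

T = 725.0 °C + 273.15 = 998.15 K.
Wien's displacement law: λ_max = b/T = (2.898×10⁻³ m·K)/(998.15 K) = 2.903×10⁻⁶ m.
That is 2.90×10³ nm, in the infrared range.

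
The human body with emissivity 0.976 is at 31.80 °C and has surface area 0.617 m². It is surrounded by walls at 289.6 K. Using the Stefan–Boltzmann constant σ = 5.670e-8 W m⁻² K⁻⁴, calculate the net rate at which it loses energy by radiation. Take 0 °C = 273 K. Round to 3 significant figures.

T = 31.80 °C + 273 = 304.80 K.
Area A = 0.617 m².
Net radiated power P_net = εσA(T⁴ − T₀⁴) = 0.976×5.670×10⁻⁸×0.617×(304.80⁴ − 289.6⁴).
T⁴ − T₀⁴ = 8.63097×10⁹ − 7.03387×10⁹ = 1.59710×10⁹ K⁴, so P_net = 54.5 W.

Net loss ≈ 54.5 W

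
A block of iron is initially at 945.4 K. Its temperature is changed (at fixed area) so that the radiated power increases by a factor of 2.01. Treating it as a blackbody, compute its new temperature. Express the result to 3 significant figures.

P ∝ T⁴, so T₂/T₁ = (P₂/P₁)^(1/4) = (2.01)^(1/4) = 1.19069.
T₂ = 945.4 × 1.19069 = 1.13×10³ K.

T₂ ≈ 1.13×10³ K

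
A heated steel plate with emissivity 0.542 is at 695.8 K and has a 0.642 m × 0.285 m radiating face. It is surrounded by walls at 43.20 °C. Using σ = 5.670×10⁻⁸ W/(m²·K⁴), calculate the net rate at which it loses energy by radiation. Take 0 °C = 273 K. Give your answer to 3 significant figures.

Net loss ≈ 1.26×10³ W

Surroundings: T = 43.20 °C + 273 = 316.20 K.
Area A = 0.642 × 0.285 = 0.18297 m².
Net radiated power P_net = εσA(T⁴ − T₀⁴) = 0.542×5.670×10⁻⁸×0.18297×(695.8⁴ − 316.20⁴).
T⁴ − T₀⁴ = 2.34389×10¹¹ − 9.99649×10⁹ = 2.24393×10¹¹ K⁴, so P_net = 1.26×10³ W.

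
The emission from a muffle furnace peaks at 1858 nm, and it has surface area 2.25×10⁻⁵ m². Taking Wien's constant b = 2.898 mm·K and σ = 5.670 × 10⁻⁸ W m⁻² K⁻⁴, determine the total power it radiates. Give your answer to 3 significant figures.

Wien's law: T = b/λ_max = 2.898×10⁻³/1.858×10⁻⁶ = 1559.74 K.
Area A = 2.25×10⁻⁵ m².
Then P = σAT⁴ = 5.670×10⁻⁸×2.25×10⁻⁵×(1559.74)⁴ = 7.55 W.

P ≈ 7.55 W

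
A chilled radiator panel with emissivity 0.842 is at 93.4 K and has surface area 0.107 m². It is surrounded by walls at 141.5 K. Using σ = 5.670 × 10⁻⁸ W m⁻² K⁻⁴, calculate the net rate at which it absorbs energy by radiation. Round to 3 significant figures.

Area A = 0.107 m².
Net radiated power P_net = εσA(T⁴ − T₀⁴) = 0.842×5.670×10⁻⁸×0.107×(93.4⁴ − 141.5⁴).
T⁴ − T₀⁴ = 7.61005×10⁷ − 4.00890×10⁸ = -3.24790×10⁸ K⁴, so P_net = -1.66 W — negative, meaning a net gain of 1.66 W.

Net gain ≈ 1.66 W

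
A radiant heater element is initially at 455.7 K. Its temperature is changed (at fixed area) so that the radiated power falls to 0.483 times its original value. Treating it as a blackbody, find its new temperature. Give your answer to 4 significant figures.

T₂ ≈ 379.9 K

P ∝ T⁴, so T₂/T₁ = (P₂/P₁)^(1/4) = (0.483)^(1/4) = 0.833656.
T₂ = 455.7 × 0.833656 = 379.9 K.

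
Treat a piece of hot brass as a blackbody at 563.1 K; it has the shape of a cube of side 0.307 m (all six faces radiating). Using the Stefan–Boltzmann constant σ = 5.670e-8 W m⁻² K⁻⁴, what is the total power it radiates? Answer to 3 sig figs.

P ≈ 3.22×10³ W

Area A = 6s² = 6×(0.307 m)² = 0.565494 m².
P = σAT⁴ = 5.670×10⁻⁸ × 0.565494 × (563.1)⁴ = 3.22×10³ W.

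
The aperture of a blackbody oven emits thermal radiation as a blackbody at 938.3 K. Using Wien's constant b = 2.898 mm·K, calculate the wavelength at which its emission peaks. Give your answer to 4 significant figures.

Wien's displacement law: λ_max = b/T = (2.898×10⁻³ m·K)/(938.3 K) = 3.0886×10⁻⁶ m.
That is 3.089 μm, in the infrared range.

λ_max ≈ 3.089 μm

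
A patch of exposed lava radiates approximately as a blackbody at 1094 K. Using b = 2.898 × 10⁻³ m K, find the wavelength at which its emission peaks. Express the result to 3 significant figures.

Wien's displacement law: λ_max = b/T = (2.898×10⁻³ m·K)/(1094 K) = 2.649×10⁻⁶ m.
That is 2.65 μm, in the infrared range.

λ_max ≈ 2.65 μm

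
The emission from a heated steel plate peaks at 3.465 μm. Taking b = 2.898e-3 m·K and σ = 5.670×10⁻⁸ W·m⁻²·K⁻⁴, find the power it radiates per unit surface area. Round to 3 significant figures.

I ≈ 2.77×10⁴ W/m²

Wien's law: T = b/λ_max = 2.898×10⁻³/3.465×10⁻⁶ = 836.364 K.
Then I = σT⁴ = 5.670×10⁻⁸×(836.364)⁴ = 2.77×10⁴ W/m².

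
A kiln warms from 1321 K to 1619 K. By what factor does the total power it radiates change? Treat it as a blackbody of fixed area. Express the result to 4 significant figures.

P₂/P₁ ≈ 2.256

P ∝ T⁴, so P₂/P₁ = (T₂/T₁)⁴ = (1619/1321)⁴ = (1.22559)⁴ = 2.256.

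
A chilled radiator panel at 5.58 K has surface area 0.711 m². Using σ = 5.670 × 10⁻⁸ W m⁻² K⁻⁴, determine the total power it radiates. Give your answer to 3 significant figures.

P ≈ 3.91×10⁻⁵ W

Area A = 0.711 m².
P = σAT⁴ = 5.670×10⁻⁸ × 0.711 × (5.58)⁴ = 3.91×10⁻⁵ W.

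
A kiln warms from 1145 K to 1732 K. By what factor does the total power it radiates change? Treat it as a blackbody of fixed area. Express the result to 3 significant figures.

P ∝ T⁴, so P₂/P₁ = (T₂/T₁)⁴ = (1732/1145)⁴ = (1.51266)⁴ = 5.24.

P₂/P₁ ≈ 5.24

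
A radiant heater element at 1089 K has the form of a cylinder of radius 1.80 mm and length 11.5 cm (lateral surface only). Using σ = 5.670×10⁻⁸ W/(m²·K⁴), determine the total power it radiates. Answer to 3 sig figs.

Lateral area A = 2πrL = 2π×1.80×10⁻³×0.115 = 1.30062×10⁻³ m².
P = σAT⁴ = 5.670×10⁻⁸ × 1.30062×10⁻³ × (1089)⁴ = 104 W.

P ≈ 104 W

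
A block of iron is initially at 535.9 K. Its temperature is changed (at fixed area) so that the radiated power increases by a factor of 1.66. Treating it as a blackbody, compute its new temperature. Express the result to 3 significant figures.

P ∝ T⁴, so T₂/T₁ = (P₂/P₁)^(1/4) = (1.66)^(1/4) = 1.13508.
T₂ = 535.9 × 1.13508 = 608 K.

T₂ ≈ 608 K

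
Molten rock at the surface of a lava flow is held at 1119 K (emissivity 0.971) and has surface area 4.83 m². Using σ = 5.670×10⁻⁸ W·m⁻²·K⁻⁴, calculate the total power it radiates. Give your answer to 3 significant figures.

Area A = 4.83 m².
P = εσAT⁴ = 0.971 × 5.670×10⁻⁸ × 4.83 × (1119)⁴ = 4.17×10⁵ W.

P ≈ 4.17×10⁵ W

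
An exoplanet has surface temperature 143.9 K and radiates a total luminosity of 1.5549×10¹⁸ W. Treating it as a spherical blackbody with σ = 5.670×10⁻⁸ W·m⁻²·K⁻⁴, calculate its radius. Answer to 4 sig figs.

R ≈ 7.134×10⁷ m

L = 4πR²σT⁴ ⇒ R = √(L/(4πσT⁴)).
σT⁴ = 24.3123 W/m², so R = √(1.5549×10¹⁸/(4π×24.3123)) = 7.134×10⁷ m.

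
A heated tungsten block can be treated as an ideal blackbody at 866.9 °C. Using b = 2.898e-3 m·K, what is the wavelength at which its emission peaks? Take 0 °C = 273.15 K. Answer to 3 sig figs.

T = 866.9 °C + 273.15 = 1140.05 K.
Wien's displacement law: λ_max = b/T = (2.898×10⁻³ m·K)/(1140.05 K) = 2.542×10⁻⁶ m.
That is 2.54 μm, in the infrared range.

λ_max ≈ 2.54 μm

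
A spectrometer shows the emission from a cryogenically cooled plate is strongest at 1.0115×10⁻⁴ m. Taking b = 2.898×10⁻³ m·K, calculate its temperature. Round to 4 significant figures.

Wien's law gives T = b/λ_max = (2.898×10⁻³ m·K)/(1.0115×10⁻⁴ m) = 28.65 K.

T ≈ 28.65 K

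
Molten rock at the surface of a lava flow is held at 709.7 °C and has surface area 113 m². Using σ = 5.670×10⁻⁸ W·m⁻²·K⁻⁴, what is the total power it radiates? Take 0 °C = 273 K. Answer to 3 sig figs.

P ≈ 5.98×10⁶ W

T = 709.7 °C + 273 = 982.7 K.
Area A = 113 m².
P = σAT⁴ = 5.670×10⁻⁸ × 113 × (982.7)⁴ = 5.98×10⁶ W.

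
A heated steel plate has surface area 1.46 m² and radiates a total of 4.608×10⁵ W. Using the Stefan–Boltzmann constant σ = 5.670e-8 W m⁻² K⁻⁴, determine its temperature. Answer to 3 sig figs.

Area A = 1.46 m².
P = σAT⁴ ⇒ T = (P/(σA))^(1/4) = (4.608×10⁵/(5.670×10⁻⁸×1.46))^(1/4) = 1.54×10³ K.

T ≈ 1.54×10³ K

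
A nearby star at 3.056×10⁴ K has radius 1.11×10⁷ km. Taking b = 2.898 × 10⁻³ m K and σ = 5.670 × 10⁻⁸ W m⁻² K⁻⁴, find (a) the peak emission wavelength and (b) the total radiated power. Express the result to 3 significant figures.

(a) λ_max = b/T = 2.898×10⁻³/3.056×10⁴ = 9.483×10⁻⁸ m = 94.8 nm.
Surface area A = 4πR² = 4π(1.11×10¹⁰ m)² = 1.54830×10²¹ m².
(b) P = σAT⁴ = 5.670×10⁻⁸×1.54830×10²¹×(3.056×10⁴)⁴ = 7.66×10³¹ W.

λ_max ≈ 94.8 nm; P ≈ 7.66×10³¹ W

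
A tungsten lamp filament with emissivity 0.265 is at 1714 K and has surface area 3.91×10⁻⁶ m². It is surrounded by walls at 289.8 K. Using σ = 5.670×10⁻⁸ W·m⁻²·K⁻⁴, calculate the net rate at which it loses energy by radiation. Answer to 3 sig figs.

Net loss ≈ 0.507 W

Area A = 3.91×10⁻⁶ m².
Net radiated power P_net = εσA(T⁴ − T₀⁴) = 0.265×5.670×10⁻⁸×3.91×10⁻⁶×(1714⁴ − 289.8⁴).
T⁴ − T₀⁴ = 8.63065×10¹² − 7.05332×10⁹ = 8.62360×10¹² K⁴, so P_net = 0.507 W.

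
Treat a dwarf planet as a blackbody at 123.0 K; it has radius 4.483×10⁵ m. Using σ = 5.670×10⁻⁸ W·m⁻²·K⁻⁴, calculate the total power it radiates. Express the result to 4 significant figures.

P ≈ 3.278×10¹³ W

Surface area A = 4πR² = 4π(4.483×10⁵ m)² = 2.52550×10¹² m².
P = σAT⁴ = 5.670×10⁻⁸ × 2.52550×10¹² × (123.0)⁴ = 3.278×10¹³ W.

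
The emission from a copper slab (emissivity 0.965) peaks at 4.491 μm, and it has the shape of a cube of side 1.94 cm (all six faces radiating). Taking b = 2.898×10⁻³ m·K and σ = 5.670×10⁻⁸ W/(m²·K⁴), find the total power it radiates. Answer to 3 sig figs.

Wien's law: T = b/λ_max = 2.898×10⁻³/4.491×10⁻⁶ = 645.291 K.
Area A = 6s² = 6×(0.0194 m)² = 2.25816×10⁻³ m².
Then P = εσAT⁴ = 0.965×5.670×10⁻⁸×2.25816×10⁻³×(645.291)⁴ = 21.4 W.

P ≈ 21.4 W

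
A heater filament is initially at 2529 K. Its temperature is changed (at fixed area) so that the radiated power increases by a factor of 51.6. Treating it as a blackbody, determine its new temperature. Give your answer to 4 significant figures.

T₂ ≈ 6778 K

P ∝ T⁴, so T₂/T₁ = (P₂/P₁)^(1/4) = (51.6)^(1/4) = 2.68017.
T₂ = 2529 × 2.68017 = 6778 K.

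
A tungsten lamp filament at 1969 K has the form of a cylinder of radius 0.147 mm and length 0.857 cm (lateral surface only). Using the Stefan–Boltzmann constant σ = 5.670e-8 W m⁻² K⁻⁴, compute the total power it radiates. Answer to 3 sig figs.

Lateral area A = 2πrL = 2π×1.47×10⁻⁴×8.57×10⁻³ = 7.91549×10⁻⁶ m².
P = σAT⁴ = 5.670×10⁻⁸ × 7.91549×10⁻⁶ × (1969)⁴ = 6.75 W.

P ≈ 6.75 W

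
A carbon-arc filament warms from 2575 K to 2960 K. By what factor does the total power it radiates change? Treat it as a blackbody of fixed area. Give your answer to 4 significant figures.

P ∝ T⁴, so P₂/P₁ = (T₂/T₁)⁴ = (2960/2575)⁴ = (1.14951)⁴ = 1.746.

P₂/P₁ ≈ 1.746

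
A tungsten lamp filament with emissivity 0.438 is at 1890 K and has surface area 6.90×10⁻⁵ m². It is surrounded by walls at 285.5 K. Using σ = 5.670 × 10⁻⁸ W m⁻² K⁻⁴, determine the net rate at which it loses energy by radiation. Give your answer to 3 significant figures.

Area A = 6.90×10⁻⁵ m².
Net radiated power P_net = εσA(T⁴ − T₀⁴) = 0.438×5.670×10⁻⁸×6.90×10⁻⁵×(1890⁴ − 285.5⁴).
T⁴ − T₀⁴ = 1.27599×10¹³ − 6.64392×10⁹ = 1.27533×10¹³ K⁴, so P_net = 21.9 W.

Net loss ≈ 21.9 W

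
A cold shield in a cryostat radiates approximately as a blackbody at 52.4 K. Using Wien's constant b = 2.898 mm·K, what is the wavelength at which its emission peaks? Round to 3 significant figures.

λ_max ≈ 55.3 μm

Wien's displacement law: λ_max = b/T = (2.898×10⁻³ m·K)/(52.4 K) = 5.531×10⁻⁵ m.
That is 55.3 μm, in the infrared range.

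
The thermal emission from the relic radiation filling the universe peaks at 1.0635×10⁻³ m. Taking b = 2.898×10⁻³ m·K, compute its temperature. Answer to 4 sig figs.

Wien's law gives T = b/λ_max = (2.898×10⁻³ m·K)/(1.0635×10⁻³ m) = 2.725 K.

T ≈ 2.725 K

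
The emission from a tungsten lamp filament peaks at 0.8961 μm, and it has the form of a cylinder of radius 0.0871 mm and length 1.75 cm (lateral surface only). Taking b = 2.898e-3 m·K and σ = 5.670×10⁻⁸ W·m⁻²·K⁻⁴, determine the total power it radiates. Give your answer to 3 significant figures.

P ≈ 59.4 W

Wien's law: T = b/λ_max = 2.898×10⁻³/8.961×10⁻⁷ = 3234.01 K.
Lateral area A = 2πrL = 2π×8.71×10⁻⁵×0.0175 = 9.57715×10⁻⁶ m².
Then P = σAT⁴ = 5.670×10⁻⁸×9.57715×10⁻⁶×(3234.01)⁴ = 59.4 W.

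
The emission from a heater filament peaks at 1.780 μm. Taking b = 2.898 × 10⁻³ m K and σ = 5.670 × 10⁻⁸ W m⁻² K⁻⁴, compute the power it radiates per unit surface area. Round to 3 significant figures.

Wien's law: T = b/λ_max = 2.898×10⁻³/1.780×10⁻⁶ = 1628.09 K.
Then I = σT⁴ = 5.670×10⁻⁸×(1628.09)⁴ = 3.98×10⁵ W/m².

I ≈ 3.98×10⁵ W/m²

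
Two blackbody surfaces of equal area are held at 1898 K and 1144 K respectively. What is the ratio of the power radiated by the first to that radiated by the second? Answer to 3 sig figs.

P₁/P₂ ≈ 7.58

With equal areas, P₁/P₂ = (T₁/T₂)⁴ = (1898/1144)⁴ = 7.58.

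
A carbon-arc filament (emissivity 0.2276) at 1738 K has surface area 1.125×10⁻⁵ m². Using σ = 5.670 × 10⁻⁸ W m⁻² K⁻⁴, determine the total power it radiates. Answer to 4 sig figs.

P ≈ 1.325 W

Area A = 1.125×10⁻⁵ m².
P = εσAT⁴ = 0.2276 × 5.670×10⁻⁸ × 1.125×10⁻⁵ × (1738)⁴ = 1.325 W.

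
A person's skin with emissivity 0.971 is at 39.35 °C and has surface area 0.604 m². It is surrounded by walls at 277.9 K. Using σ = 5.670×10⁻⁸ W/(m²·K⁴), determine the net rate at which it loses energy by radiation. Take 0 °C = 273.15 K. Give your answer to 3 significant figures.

T = 39.35 °C + 273.15 = 312.50 K.
Area A = 0.604 m².
Net radiated power P_net = εσA(T⁴ − T₀⁴) = 0.971×5.670×10⁻⁸×0.604×(312.50⁴ − 277.9⁴).
T⁴ − T₀⁴ = 9.53674×10⁹ − 5.96423×10⁹ = 3.57251×10⁹ K⁴, so P_net = 119 W.

Net loss ≈ 119 W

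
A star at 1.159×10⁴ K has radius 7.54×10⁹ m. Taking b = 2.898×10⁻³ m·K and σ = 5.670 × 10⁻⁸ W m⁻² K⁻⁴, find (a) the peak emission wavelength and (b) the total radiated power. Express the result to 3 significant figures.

λ_max ≈ 250 nm; P ≈ 7.31×10²⁹ W

(a) λ_max = b/T = 2.898×10⁻³/1.159×10⁴ = 2.500×10⁻⁷ m = 250 nm.
Surface area A = 4πR² = 4π(7.54×10⁹ m)² = 7.14418×10²⁰ m².
(b) P = σAT⁴ = 5.670×10⁻⁸×7.14418×10²⁰×(1.159×10⁴)⁴ = 7.31×10²⁹ W.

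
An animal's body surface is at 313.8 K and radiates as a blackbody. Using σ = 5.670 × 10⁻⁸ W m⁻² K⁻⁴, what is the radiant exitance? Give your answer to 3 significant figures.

Stefan–Boltzmann: I = σT⁴ = 5.670×10⁻⁸ × (313.8)⁴ = 550 W/m².

I ≈ 550 W/m²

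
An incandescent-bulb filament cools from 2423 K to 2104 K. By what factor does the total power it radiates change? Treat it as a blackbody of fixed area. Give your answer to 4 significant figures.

P ∝ T⁴, so P₂/P₁ = (T₂/T₁)⁴ = (2104/2423)⁴ = (0.868345)⁴ = 0.5686.

P₂/P₁ ≈ 0.5686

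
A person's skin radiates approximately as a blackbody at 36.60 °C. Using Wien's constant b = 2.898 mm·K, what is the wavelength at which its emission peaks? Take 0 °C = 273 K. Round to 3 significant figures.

λ_max ≈ 9.36 μm

T = 36.60 °C + 273 = 309.60 K.
Wien's displacement law: λ_max = b/T = (2.898×10⁻³ m·K)/(309.60 K) = 9.360×10⁻⁶ m.
That is 9.36 μm, in the infrared range.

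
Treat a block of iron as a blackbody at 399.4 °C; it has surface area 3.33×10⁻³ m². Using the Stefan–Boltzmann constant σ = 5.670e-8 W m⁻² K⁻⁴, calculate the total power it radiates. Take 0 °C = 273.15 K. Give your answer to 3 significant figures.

P ≈ 38.6 W

T = 399.4 °C + 273.15 = 672.55 K.
Area A = 3.33×10⁻³ m².
P = σAT⁴ = 5.670×10⁻⁸ × 3.33×10⁻³ × (672.55)⁴ = 38.6 W.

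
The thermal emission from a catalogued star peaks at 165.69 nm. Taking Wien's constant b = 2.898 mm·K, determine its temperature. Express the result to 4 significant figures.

Wien's law gives T = b/λ_max = (2.898×10⁻³ m·K)/(1.6569×10⁻⁷ m) = 1.749×10⁴ K.

T ≈ 1.749×10⁴ K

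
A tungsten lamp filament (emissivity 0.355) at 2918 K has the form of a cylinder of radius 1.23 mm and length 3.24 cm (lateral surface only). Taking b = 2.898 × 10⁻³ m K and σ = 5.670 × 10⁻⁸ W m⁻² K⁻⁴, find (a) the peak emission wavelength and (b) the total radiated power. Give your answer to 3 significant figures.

λ_max ≈ 993 nm; P ≈ 365 W

(a) λ_max = b/T = 2.898×10⁻³/2918 = 9.931×10⁻⁷ m = 993 nm.
Lateral area A = 2πrL = 2π×1.23×10⁻³×0.0324 = 2.50398×10⁻⁴ m².
(b) P = εσAT⁴ = 0.355×5.670×10⁻⁸×2.50398×10⁻⁴×(2918)⁴ = 365 W.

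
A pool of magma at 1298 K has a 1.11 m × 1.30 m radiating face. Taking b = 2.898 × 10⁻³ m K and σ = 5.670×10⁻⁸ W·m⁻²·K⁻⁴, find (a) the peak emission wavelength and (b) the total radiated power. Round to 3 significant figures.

λ_max ≈ 2.23×10³ nm; P ≈ 2.32×10⁵ W

(a) λ_max = b/T = 2.898×10⁻³/1298 = 2.233×10⁻⁶ m = 2.23×10³ nm.
Area A = 1.11 × 1.30 = 1.443 m².
(b) P = σAT⁴ = 5.670×10⁻⁸×1.443×(1298)⁴ = 2.32×10⁵ W.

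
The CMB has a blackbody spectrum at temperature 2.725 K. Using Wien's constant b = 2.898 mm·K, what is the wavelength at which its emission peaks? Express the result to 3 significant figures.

λ_max ≈ 1.06 mm

Wien's displacement law: λ_max = b/T = (2.898×10⁻³ m·K)/(2.725 K) = 1.063×10⁻³ m.
That is 1.06 mm, in the microwave range.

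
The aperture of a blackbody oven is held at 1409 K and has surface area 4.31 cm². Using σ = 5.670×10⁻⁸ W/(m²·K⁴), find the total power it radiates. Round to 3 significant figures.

P ≈ 96.3 W

Area A = 4.31 cm² = 4.31×10⁻⁴ m².
P = σAT⁴ = 5.670×10⁻⁸ × 4.31×10⁻⁴ × (1409)⁴ = 96.3 W.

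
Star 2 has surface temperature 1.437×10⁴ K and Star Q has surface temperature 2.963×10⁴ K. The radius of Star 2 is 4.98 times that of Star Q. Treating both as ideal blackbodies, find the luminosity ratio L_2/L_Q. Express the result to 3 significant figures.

L_2/L_Q ≈ 1.37

L ∝ R²T⁴, so L_2/L_Q = (R_2/R_Q)²(T_2/T_Q)⁴ = (4.98)² × (1.437×10⁴/2.963×10⁴)⁴ = 24.8004 × 0.0553223 = 1.37.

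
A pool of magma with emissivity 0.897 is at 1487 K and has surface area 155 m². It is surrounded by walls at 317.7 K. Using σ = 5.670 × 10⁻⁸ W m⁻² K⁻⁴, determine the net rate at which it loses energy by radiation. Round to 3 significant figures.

Net loss ≈ 3.85×10⁷ W

Area A = 155 m².
Net radiated power P_net = εσA(T⁴ − T₀⁴) = 0.897×5.670×10⁻⁸×155×(1487⁴ − 317.7⁴).
T⁴ − T₀⁴ = 4.88927×10¹² − 1.01875×10¹⁰ = 4.87908×10¹² K⁴, so P_net = 3.85×10⁷ W.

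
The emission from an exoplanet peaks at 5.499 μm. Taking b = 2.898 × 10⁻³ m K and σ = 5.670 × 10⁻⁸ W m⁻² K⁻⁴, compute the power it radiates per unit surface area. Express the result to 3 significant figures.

Wien's law: T = b/λ_max = 2.898×10⁻³/5.499×10⁻⁶ = 527.005 K.
Then I = σT⁴ = 5.670×10⁻⁸×(527.005)⁴ = 4.37×10³ W/m².

I ≈ 4.37×10³ W/m²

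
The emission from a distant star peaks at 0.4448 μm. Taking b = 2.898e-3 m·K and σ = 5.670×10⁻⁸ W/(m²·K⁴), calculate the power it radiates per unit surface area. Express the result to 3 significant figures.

Wien's law: T = b/λ_max = 2.898×10⁻³/4.448×10⁻⁷ = 6515.29 K.
Then I = σT⁴ = 5.670×10⁻⁸×(6515.29)⁴ = 1.02×10⁸ W/m².

I ≈ 1.02×10⁸ W/m²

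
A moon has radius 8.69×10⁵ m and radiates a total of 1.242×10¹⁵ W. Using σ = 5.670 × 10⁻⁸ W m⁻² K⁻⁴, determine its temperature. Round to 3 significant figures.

Surface area A = 4πR² = 4π(8.69×10⁵ m)² = 9.48963×10¹² m².
P = σAT⁴ ⇒ T = (P/(σA))^(1/4) = (1.242×10¹⁵/(5.670×10⁻⁸×9.48963×10¹²))^(1/4) = 219 K.

T ≈ 219 K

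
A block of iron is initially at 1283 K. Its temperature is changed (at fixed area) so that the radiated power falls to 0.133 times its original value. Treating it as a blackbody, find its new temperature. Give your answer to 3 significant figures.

P ∝ T⁴, so T₂/T₁ = (P₂/P₁)^(1/4) = (0.133)^(1/4) = 0.603897.
T₂ = 1283 × 0.603897 = 775 K.

T₂ ≈ 775 K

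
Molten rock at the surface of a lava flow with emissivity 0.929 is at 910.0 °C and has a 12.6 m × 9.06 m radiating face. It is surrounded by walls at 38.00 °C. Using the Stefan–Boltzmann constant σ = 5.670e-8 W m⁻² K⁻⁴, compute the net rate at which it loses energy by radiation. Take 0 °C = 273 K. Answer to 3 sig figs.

Net loss ≈ 1.17×10⁷ W

T = 910.0 °C + 273 = 1183.0 K.
Surroundings: T = 38.00 °C + 273 = 311.00 K.
Area A = 12.6 × 9.06 = 114.156 m².
Net radiated power P_net = εσA(T⁴ − T₀⁴) = 0.929×5.670×10⁻⁸×114.156×(1183.0⁴ − 311.00⁴).
T⁴ − T₀⁴ = 1.95857×10¹² − 9.35495×10⁹ = 1.94922×10¹² K⁴, so P_net = 1.17×10⁷ W.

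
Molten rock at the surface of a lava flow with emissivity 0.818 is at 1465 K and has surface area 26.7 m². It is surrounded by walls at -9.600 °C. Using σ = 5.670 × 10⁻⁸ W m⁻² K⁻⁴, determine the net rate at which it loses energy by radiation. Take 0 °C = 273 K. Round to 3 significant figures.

Net loss ≈ 5.70×10⁶ W

Surroundings: T = -9.600 °C + 273 = 263.400 K.
Area A = 26.7 m².
Net radiated power P_net = εσA(T⁴ − T₀⁴) = 0.818×5.670×10⁻⁸×26.7×(1465⁴ − 263.400⁴).
T⁴ − T₀⁴ = 4.60628×10¹² − 4.81352×10⁹ = 4.60147×10¹² K⁴, so P_net = 5.70×10⁶ W.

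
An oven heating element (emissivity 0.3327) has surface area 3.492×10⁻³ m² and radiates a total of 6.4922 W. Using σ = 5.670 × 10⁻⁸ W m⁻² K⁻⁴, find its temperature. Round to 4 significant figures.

T ≈ 560.3 K

Area A = 3.492×10⁻³ m².
P = εσAT⁴ ⇒ T = (P/(εσA))^(1/4) = (6.4922/(0.3327×5.670×10⁻⁸×3.492×10⁻³))^(1/4) = 560.3 K.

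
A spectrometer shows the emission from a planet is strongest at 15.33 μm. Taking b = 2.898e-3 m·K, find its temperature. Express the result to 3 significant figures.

Wien's law gives T = b/λ_max = (2.898×10⁻³ m·K)/(1.533×10⁻⁵ m) = 189 K.

T ≈ 189 K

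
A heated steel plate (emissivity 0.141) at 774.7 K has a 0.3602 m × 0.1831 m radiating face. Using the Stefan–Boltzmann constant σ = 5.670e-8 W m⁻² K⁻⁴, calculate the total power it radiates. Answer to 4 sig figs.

P ≈ 189.9 W

Area A = 0.3602 × 0.1831 = 0.0659526 m².
P = εσAT⁴ = 0.141 × 5.670×10⁻⁸ × 0.0659526 × (774.7)⁴ = 189.9 W.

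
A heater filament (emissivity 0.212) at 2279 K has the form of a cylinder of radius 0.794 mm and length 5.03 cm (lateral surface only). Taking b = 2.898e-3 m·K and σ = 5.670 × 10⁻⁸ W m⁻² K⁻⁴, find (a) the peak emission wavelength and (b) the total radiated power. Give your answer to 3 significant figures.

λ_max ≈ 1.27×10³ nm; P ≈ 81.4 W

(a) λ_max = b/T = 2.898×10⁻³/2279 = 1.272×10⁻⁶ m = 1.27×10³ nm.
Lateral area A = 2πrL = 2π×7.94×10⁻⁴×0.0503 = 2.50939×10⁻⁴ m².
(b) P = εσAT⁴ = 0.212×5.670×10⁻⁸×2.50939×10⁻⁴×(2279)⁴ = 81.4 W.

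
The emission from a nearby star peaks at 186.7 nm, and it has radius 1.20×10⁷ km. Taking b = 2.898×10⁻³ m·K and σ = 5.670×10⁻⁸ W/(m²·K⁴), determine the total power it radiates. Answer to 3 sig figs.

Wien's law: T = b/λ_max = 2.898×10⁻³/1.867×10⁻⁷ = 15522.2 K.
Surface area A = 4πR² = 4π(1.20×10¹⁰ m)² = 1.80956×10²¹ m².
Then P = σAT⁴ = 5.670×10⁻⁸×1.80956×10²¹×(15522.2)⁴ = 5.96×10³⁰ W.

P ≈ 5.96×10³⁰ W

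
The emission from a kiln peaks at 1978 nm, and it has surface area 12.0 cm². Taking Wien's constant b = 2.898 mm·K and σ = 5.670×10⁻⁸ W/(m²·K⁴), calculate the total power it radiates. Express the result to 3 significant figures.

P ≈ 314 W

Wien's law: T = b/λ_max = 2.898×10⁻³/1.978×10⁻⁶ = 1465.12 K.
Area A = 12.0 cm² = 1.20×10⁻³ m².
Then P = σAT⁴ = 5.670×10⁻⁸×1.20×10⁻³×(1465.12)⁴ = 314 W.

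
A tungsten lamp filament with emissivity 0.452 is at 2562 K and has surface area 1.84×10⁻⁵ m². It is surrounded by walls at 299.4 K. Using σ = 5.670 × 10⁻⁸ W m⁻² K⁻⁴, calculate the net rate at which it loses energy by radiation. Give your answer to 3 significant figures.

Area A = 1.84×10⁻⁵ m².
Net radiated power P_net = εσA(T⁴ − T₀⁴) = 0.452×5.670×10⁻⁸×1.84×10⁻⁵×(2562⁴ − 299.4⁴).
T⁴ − T₀⁴ = 4.30840×10¹³ − 8.03539×10⁹ = 4.30760×10¹³ K⁴, so P_net = 20.3 W.

Net loss ≈ 20.3 W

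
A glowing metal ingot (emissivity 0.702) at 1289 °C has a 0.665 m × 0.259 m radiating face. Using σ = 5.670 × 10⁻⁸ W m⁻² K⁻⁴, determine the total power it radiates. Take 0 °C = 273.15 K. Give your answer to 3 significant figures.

P ≈ 4.08×10⁴ W

T = 1289 °C + 273.15 = 1562.15 K.
Area A = 0.665 × 0.259 = 0.172235 m².
P = εσAT⁴ = 0.702 × 5.670×10⁻⁸ × 0.172235 × (1562.15)⁴ = 4.08×10⁴ W.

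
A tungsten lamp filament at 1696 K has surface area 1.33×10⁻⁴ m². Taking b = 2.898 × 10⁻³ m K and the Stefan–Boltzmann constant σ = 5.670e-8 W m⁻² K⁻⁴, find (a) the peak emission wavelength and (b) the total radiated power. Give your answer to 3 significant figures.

(a) λ_max = b/T = 2.898×10⁻³/1696 = 1.709×10⁻⁶ m = 1.71 μm.
Area A = 1.33×10⁻⁴ m².
(b) P = σAT⁴ = 5.670×10⁻⁸×1.33×10⁻⁴×(1696)⁴ = 62.4 W.

λ_max ≈ 1.71 μm; P ≈ 62.4 W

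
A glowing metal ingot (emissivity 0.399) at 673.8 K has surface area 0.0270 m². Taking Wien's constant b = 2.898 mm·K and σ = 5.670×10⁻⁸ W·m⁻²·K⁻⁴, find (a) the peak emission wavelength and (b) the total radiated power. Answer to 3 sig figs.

λ_max ≈ 4.30 μm; P ≈ 126 W

(a) λ_max = b/T = 2.898×10⁻³/673.8 = 4.301×10⁻⁶ m = 4.30 μm.
Area A = 0.0270 m².
(b) P = εσAT⁴ = 0.399×5.670×10⁻⁸×0.0270×(673.8)⁴ = 126 W.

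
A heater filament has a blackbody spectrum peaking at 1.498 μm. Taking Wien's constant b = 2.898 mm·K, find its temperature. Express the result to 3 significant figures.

Wien's law gives T = b/λ_max = (2.898×10⁻³ m·K)/(1.498×10⁻⁶ m) = 1.93×10³ K.

T ≈ 1.93×10³ K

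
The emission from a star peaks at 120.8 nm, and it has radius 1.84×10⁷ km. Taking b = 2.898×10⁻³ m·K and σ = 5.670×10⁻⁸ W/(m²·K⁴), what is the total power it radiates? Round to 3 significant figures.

Wien's law: T = b/λ_max = 2.898×10⁻³/1.208×10⁻⁷ = 23990.1 K.
Surface area A = 4πR² = 4π(1.84×10¹⁰ m)² = 4.25447×10²¹ m².
Then P = σAT⁴ = 5.670×10⁻⁸×4.25447×10²¹×(23990.1)⁴ = 7.99×10³¹ W.

P ≈ 7.99×10³¹ W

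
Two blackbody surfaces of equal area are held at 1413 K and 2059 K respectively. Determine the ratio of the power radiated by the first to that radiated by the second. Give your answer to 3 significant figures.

P₁/P₂ ≈ 0.222

With equal areas, P₁/P₂ = (T₁/T₂)⁴ = (1413/2059)⁴ = 0.222.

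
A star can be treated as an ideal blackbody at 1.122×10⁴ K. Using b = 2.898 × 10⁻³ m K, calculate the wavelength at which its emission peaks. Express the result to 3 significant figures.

λ_max ≈ 258 nm

Wien's displacement law: λ_max = b/T = (2.898×10⁻³ m·K)/(1.122×10⁴ K) = 2.583×10⁻⁷ m.
That is 258 nm, in the ultraviolet range.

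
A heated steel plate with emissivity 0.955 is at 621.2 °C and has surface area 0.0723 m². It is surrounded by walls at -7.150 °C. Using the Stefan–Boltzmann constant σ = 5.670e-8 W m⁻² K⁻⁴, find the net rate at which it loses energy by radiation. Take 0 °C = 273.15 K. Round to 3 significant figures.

T = 621.2 °C + 273.15 = 894.35 K.
Surroundings: T = -7.150 °C + 273.15 = 266.000 K.
Area A = 0.0723 m².
Net radiated power P_net = εσA(T⁴ − T₀⁴) = 0.955×5.670×10⁻⁸×0.0723×(894.35⁴ − 266.000⁴).
T⁴ − T₀⁴ = 6.39779×10¹¹ − 5.00641×10⁹ = 6.34773×10¹¹ K⁴, so P_net = 2.49×10³ W.

Net loss ≈ 2.49×10³ W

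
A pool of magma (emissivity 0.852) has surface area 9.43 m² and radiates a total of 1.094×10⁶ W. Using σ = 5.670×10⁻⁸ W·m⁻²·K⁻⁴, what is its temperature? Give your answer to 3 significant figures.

T ≈ 1.24×10³ K

Area A = 9.43 m².
P = εσAT⁴ ⇒ T = (P/(εσA))^(1/4) = (1.094×10⁶/(0.852×5.670×10⁻⁸×9.43))^(1/4) = 1.24×10³ K.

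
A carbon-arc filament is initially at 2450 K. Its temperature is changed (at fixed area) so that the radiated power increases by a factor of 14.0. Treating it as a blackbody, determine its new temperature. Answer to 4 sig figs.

P ∝ T⁴, so T₂/T₁ = (P₂/P₁)^(1/4) = (14.0)^(1/4) = 1.93434.
T₂ = 2450 × 1.93434 = 4739 K.

T₂ ≈ 4739 K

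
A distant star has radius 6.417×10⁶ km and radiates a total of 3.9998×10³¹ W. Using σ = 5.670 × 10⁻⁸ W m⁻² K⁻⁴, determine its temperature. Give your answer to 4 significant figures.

Surface area A = 4πR² = 4π(6.417×10⁹ m)² = 5.17457×10²⁰ m².
P = σAT⁴ ⇒ T = (P/(σA))^(1/4) = (3.9998×10³¹/(5.670×10⁻⁸×5.17457×10²⁰))^(1/4) = 3.417×10⁴ K.

T ≈ 3.417×10⁴ K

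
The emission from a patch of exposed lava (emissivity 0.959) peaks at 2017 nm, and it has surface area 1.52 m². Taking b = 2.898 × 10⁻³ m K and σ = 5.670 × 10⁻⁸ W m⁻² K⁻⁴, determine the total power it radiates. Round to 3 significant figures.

P ≈ 3.52×10⁵ W

Wien's law: T = b/λ_max = 2.898×10⁻³/2.017×10⁻⁶ = 1436.79 K.
Area A = 1.52 m².
Then P = εσAT⁴ = 0.959×5.670×10⁻⁸×1.52×(1436.79)⁴ = 3.52×10⁵ W.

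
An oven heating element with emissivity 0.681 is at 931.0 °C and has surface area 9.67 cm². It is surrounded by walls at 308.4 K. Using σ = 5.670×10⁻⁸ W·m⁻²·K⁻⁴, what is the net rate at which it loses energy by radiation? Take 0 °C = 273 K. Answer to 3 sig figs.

T = 931.0 °C + 273 = 1204.0 K.
Area A = 9.67 cm² = 9.67×10⁻⁴ m².
Net radiated power P_net = εσA(T⁴ − T₀⁴) = 0.681×5.670×10⁻⁸×9.67×10⁻⁴×(1204.0⁴ − 308.4⁴).
T⁴ − T₀⁴ = 2.10139×10¹² − 9.04602×10⁹ = 2.09234×10¹² K⁴, so P_net = 78.1 W.

Net loss ≈ 78.1 W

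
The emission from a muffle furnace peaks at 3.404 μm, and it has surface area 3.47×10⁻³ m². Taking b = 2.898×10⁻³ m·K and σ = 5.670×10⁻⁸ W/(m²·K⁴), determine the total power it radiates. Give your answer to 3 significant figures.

Wien's law: T = b/λ_max = 2.898×10⁻³/3.404×10⁻⁶ = 851.351 K.
Area A = 3.47×10⁻³ m².
Then P = σAT⁴ = 5.670×10⁻⁸×3.47×10⁻³×(851.351)⁴ = 103 W.

P ≈ 103 W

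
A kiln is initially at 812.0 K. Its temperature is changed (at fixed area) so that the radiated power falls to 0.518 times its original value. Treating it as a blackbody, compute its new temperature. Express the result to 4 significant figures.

T₂ ≈ 688.9 K

P ∝ T⁴, so T₂/T₁ = (P₂/P₁)^(1/4) = (0.518)^(1/4) = 0.848364.
T₂ = 812.0 × 0.848364 = 688.9 K.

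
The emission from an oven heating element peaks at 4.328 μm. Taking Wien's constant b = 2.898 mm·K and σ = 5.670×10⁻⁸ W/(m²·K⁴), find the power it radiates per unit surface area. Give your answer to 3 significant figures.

Wien's law: T = b/λ_max = 2.898×10⁻³/4.328×10⁻⁶ = 669.593 K.
Then I = σT⁴ = 5.670×10⁻⁸×(669.593)⁴ = 1.14×10⁴ W/m².

I ≈ 1.14×10⁴ W/m²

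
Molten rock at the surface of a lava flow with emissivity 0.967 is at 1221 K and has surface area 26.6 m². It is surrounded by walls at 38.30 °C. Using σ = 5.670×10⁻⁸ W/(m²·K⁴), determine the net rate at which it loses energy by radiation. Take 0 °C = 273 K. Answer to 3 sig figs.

Net loss ≈ 3.23×10⁶ W

Surroundings: T = 38.30 °C + 273 = 311.30 K.
Area A = 26.6 m².
Net radiated power P_net = εσA(T⁴ − T₀⁴) = 0.967×5.670×10⁻⁸×26.6×(1221⁴ − 311.30⁴).
T⁴ − T₀⁴ = 2.22261×10¹² − 9.39110×10⁹ = 2.21322×10¹² K⁴, so P_net = 3.23×10⁶ W.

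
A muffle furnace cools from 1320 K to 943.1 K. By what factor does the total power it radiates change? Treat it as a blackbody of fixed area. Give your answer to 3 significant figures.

P ∝ T⁴, so P₂/P₁ = (T₂/T₁)⁴ = (943.1/1320)⁴ = (0.714470)⁴ = 0.261.

P₂/P₁ ≈ 0.261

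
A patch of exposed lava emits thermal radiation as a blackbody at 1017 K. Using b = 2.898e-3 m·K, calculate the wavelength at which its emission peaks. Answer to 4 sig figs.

Wien's displacement law: λ_max = b/T = (2.898×10⁻³ m·K)/(1017 K) = 2.8496×10⁻⁶ m.
That is 2850 nm, in the infrared range.

λ_max ≈ 2850 nm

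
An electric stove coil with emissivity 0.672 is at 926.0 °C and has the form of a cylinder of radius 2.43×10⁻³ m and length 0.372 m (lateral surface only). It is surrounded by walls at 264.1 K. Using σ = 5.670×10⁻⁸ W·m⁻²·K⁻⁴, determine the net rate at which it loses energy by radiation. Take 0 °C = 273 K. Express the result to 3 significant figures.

Net loss ≈ 446 W

T = 926.0 °C + 273 = 1199.0 K.
Lateral area A = 2πrL = 2π×2.43×10⁻³×0.372 = 5.67975×10⁻³ m².
Net radiated power P_net = εσA(T⁴ − T₀⁴) = 0.672×5.670×10⁻⁸×5.67975×10⁻³×(1199.0⁴ − 264.1⁴).
T⁴ − T₀⁴ = 2.06670×10¹² − 4.86490×10⁹ = 2.06184×10¹² K⁴, so P_net = 446 W.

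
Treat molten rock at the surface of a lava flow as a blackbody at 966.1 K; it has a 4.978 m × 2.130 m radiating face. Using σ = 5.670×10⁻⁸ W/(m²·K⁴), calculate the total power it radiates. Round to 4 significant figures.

Area A = 4.978 × 2.130 = 10.6031 m².
P = σAT⁴ = 5.670×10⁻⁸ × 10.6031 × (966.1)⁴ = 5.237×10⁵ W.

P ≈ 5.237×10⁵ W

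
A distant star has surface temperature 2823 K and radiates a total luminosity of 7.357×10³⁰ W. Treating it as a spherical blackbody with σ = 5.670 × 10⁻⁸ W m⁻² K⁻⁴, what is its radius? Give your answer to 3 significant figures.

L = 4πR²σT⁴ ⇒ R = √(L/(4πσT⁴)).
σT⁴ = 3.60103×10⁶ W/m², so R = √(7.357×10³⁰/(4π×3.60103×10⁶)) = 4.03×10¹¹ m.

R ≈ 4.03×10¹¹ m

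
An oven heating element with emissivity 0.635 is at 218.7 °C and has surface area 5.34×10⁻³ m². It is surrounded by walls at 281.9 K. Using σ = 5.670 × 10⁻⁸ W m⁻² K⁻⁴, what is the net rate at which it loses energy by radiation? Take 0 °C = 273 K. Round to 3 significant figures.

T = 218.7 °C + 273 = 491.7 K.
Area A = 5.34×10⁻³ m².
Net radiated power P_net = εσA(T⁴ − T₀⁴) = 0.635×5.670×10⁻⁸×5.34×10⁻³×(491.7⁴ − 281.9⁴).
T⁴ − T₀⁴ = 5.84522×10¹⁰ − 6.31510×10⁹ = 5.21371×10¹⁰ K⁴, so P_net = 10.0 W.

Net loss ≈ 10.0 W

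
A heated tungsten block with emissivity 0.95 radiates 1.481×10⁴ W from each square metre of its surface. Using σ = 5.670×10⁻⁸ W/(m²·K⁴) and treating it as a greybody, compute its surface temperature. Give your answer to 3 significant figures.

I = εσT⁴, so T = (I/εσ)^(1/4) = (1.481×10⁴/(0.95×5.670×10⁻⁸))^(1/4) = 724 K.

T ≈ 724 K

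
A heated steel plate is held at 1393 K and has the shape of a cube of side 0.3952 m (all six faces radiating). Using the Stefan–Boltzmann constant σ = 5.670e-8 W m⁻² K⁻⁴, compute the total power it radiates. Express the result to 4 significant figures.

P ≈ 2.001×10⁵ W

Area A = 6s² = 6×(0.3952 m)² = 0.937098 m².
P = σAT⁴ = 5.670×10⁻⁸ × 0.937098 × (1393)⁴ = 2.001×10⁵ W.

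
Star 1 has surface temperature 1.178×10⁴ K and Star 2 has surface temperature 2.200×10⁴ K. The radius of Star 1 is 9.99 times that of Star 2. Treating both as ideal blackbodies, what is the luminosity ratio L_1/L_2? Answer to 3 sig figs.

L ∝ R²T⁴, so L_1/L_2 = (R_1/R_2)²(T_1/T_2)⁴ = (9.99)² × (1.178×10⁴/2.200×10⁴)⁴ = 99.8001 × 0.0822035 = 8.20.

L_1/L_2 ≈ 8.20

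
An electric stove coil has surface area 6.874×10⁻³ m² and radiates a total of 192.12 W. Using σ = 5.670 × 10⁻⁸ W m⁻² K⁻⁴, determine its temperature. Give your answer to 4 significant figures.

Area A = 6.874×10⁻³ m².
P = σAT⁴ ⇒ T = (P/(σA))^(1/4) = (192.12/(5.670×10⁻⁸×6.874×10⁻³))^(1/4) = 837.9 K.

T ≈ 837.9 K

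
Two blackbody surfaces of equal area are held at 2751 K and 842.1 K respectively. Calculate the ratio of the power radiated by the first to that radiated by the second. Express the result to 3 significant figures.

With equal areas, P₁/P₂ = (T₁/T₂)⁴ = (2751/842.1)⁴ = 114.

P₁/P₂ ≈ 114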